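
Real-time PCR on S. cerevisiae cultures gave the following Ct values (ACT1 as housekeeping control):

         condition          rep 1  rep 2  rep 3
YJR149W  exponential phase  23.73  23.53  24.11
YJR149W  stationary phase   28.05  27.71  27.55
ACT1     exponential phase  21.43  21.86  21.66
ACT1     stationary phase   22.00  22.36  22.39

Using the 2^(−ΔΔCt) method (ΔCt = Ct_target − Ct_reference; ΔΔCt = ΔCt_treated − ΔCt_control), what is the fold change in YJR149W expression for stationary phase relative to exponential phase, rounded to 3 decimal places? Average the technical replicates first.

Mean Ct: YJR149W exponential phase 23.790; YJR149W stationary phase 27.770; ACT1 exponential phase 21.650; ACT1 stationary phase 22.250
ΔCt(exponential phase) = 23.790 − 21.650 = 2.140
ΔCt(stationary phase) = 27.770 − 22.250 = 5.520
ΔΔCt = 5.520 − 2.140 = 3.380
Fold change = 2^(−3.380) = 0.0961

0.096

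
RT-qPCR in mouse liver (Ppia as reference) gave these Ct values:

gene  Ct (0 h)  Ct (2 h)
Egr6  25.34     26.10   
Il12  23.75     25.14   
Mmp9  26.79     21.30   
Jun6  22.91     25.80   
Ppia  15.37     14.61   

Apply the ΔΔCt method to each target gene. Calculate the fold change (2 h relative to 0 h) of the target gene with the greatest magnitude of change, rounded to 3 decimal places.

26.538

Egr6: ΔΔCt = (26.10−14.61) − (25.34−15.37) = 11.49 − 9.97 = 1.52; fold change = 2^-1.52 = 0.349
Il12: ΔΔCt = (25.14−14.61) − (23.75−15.37) = 10.53 − 8.38 = 2.15; fold change = 2^-2.15 = 0.225
Mmp9: ΔΔCt = (21.30−14.61) − (26.79−15.37) = 6.69 − 11.42 = -4.73; fold change = 2^4.73 = 26.538
Jun6: ΔΔCt = (25.80−14.61) − (22.91−15.37) = 11.19 − 7.54 = 3.65; fold change = 2^-3.65 = 0.080
Mmp9 has the largest |ΔΔCt| = 4.73.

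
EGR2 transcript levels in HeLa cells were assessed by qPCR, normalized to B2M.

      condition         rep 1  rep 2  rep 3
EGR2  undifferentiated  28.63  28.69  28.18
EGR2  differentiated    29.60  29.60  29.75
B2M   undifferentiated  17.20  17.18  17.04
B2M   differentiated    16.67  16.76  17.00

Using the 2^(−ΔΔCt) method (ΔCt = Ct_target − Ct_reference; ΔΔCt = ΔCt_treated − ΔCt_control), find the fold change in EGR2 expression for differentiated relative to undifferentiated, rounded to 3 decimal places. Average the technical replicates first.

0.358

Mean Ct: EGR2 undifferentiated 28.500; EGR2 differentiated 29.650; B2M undifferentiated 17.140; B2M differentiated 16.810
ΔCt(undifferentiated) = 28.500 − 17.140 = 11.360
ΔCt(differentiated) = 29.650 − 16.810 = 12.840
ΔΔCt = 12.840 − 11.360 = 1.480
Fold change = 2^(−1.480) = 0.3585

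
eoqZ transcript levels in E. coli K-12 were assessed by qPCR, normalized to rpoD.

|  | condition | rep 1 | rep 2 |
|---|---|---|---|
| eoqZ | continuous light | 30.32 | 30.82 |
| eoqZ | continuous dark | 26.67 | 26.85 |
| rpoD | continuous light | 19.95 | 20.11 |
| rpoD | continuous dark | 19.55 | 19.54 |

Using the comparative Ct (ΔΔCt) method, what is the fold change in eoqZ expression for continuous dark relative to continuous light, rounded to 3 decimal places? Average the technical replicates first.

10.021

Mean Ct: eoqZ continuous light 30.570; eoqZ continuous dark 26.760; rpoD continuous light 20.030; rpoD continuous dark 19.545
ΔCt(continuous light) = 30.570 − 20.030 = 10.540
ΔCt(continuous dark) = 26.760 − 19.545 = 7.215
ΔΔCt = 7.215 − 10.540 = -3.325
Fold change = 2^(−(-3.325)) = 2^3.325 = 10.0213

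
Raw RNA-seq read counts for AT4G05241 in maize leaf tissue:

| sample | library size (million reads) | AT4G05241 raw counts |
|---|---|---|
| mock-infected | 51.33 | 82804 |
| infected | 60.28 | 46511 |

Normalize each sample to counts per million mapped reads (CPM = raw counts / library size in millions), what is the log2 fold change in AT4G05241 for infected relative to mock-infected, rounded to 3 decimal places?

-1.064

CPM(mock-infected) = 82804 / 51.33 = 1613.1697
CPM(infected) = 46511 / 60.28 = 771.5826
Fold change = 771.5826 / 1613.1697 = 0.47830
log2(0.47830) = -1.0640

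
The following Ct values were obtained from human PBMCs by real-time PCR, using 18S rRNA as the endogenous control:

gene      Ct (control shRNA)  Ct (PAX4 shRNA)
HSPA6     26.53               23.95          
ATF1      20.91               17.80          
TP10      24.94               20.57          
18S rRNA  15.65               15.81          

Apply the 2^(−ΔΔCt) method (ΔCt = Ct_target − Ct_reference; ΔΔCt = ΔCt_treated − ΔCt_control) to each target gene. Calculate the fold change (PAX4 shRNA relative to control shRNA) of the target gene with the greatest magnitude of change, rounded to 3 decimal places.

23.103

HSPA6: ΔΔCt = (23.95−15.81) − (26.53−15.65) = 8.14 − 10.88 = -2.74; fold change = 2^2.74 = 6.681
ATF1: ΔΔCt = (17.80−15.81) − (20.91−15.65) = 1.99 − 5.26 = -3.27; fold change = 2^3.27 = 9.646
TP10: ΔΔCt = (20.57−15.81) − (24.94−15.65) = 4.76 − 9.29 = -4.53; fold change = 2^4.53 = 23.103
TP10 has the largest |ΔΔCt| = 4.53.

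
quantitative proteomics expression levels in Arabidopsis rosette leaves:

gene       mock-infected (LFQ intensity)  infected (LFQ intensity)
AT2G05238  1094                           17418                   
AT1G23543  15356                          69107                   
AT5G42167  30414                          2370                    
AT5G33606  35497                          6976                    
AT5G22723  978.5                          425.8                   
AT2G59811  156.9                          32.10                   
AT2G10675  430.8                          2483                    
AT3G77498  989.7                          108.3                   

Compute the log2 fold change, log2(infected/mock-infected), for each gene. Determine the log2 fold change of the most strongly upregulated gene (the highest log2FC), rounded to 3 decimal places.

3.993

log2(17418/1094) = 3.993  (AT2G05238)
log2(69107/15356) = 2.170  (AT1G23543)
log2(2370/30414) = -3.682  (AT5G42167)
log2(6976/35497) = -2.347  (AT5G33606)
log2(425.8/978.5) = -1.200  (AT5G22723)
log2(32.10/156.9) = -2.289  (AT2G59811)
log2(2483/430.8) = 2.527  (AT2G10675)
log2(108.3/989.7) = -3.192  (AT3G77498)
AT2G05238 is most strongly upregulated.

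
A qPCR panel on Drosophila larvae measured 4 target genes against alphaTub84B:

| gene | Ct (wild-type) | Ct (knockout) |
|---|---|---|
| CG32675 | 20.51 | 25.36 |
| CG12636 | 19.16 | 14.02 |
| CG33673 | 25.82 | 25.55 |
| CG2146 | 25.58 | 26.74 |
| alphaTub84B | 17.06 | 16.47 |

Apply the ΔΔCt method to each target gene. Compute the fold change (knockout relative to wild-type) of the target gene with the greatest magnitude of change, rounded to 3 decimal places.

CG32675: ΔΔCt = (25.36−16.47) − (20.51−17.06) = 8.89 − 3.45 = 5.44; fold change = 2^-5.44 = 0.023
CG12636: ΔΔCt = (14.02−16.47) − (19.16−17.06) = -2.45 − 2.10 = -4.55; fold change = 2^4.55 = 23.425
CG33673: ΔΔCt = (25.55−16.47) − (25.82−17.06) = 9.08 − 8.76 = 0.32; fold change = 2^-0.32 = 0.801
CG2146: ΔΔCt = (26.74−16.47) − (25.58−17.06) = 10.27 − 8.52 = 1.75; fold change = 2^-1.75 = 0.297
CG32675 has the largest |ΔΔCt| = 5.44.

0.023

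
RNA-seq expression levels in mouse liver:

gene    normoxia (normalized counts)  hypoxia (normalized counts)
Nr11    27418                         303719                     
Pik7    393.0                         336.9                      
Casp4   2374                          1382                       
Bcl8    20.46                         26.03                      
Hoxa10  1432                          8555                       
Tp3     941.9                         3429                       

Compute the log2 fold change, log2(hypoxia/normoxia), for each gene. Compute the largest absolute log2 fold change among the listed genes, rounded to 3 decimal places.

3.470

log2(303719/27418) = 3.470  (Nr11)
log2(336.9/393.0) = -0.222  (Pik7)
log2(1382/2374) = -0.781  (Casp4)
log2(26.03/20.46) = 0.347  (Bcl8)
log2(8555/1432) = 2.579  (Hoxa10)
log2(3429/941.9) = 1.864  (Tp3)
The largest magnitude belongs to Nr11.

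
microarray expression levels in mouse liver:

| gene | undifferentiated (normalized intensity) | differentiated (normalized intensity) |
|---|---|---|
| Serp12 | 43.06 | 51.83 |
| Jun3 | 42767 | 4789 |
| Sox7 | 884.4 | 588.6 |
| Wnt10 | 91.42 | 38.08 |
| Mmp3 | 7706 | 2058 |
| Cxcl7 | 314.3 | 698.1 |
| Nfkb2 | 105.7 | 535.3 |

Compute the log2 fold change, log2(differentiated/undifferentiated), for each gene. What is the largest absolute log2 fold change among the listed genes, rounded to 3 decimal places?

3.159

log2(51.83/43.06) = 0.267  (Serp12)
log2(4789/42767) = -3.159  (Jun3)
log2(588.6/884.4) = -0.587  (Sox7)
log2(38.08/91.42) = -1.263  (Wnt10)
log2(2058/7706) = -1.905  (Mmp3)
log2(698.1/314.3) = 1.151  (Cxcl7)
log2(535.3/105.7) = 2.340  (Nfkb2)
The largest magnitude belongs to Jun3.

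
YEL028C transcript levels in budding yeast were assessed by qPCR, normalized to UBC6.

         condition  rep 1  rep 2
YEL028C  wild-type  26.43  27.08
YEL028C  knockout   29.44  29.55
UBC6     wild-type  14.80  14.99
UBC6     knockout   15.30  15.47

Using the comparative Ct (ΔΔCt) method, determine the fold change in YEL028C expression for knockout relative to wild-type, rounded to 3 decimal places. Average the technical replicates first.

0.210

Mean Ct: YEL028C wild-type 26.755; YEL028C knockout 29.495; UBC6 wild-type 14.895; UBC6 knockout 15.385
ΔCt(wild-type) = 26.755 − 14.895 = 11.860
ΔCt(knockout) = 29.495 − 15.385 = 14.110
ΔΔCt = 14.110 − 11.860 = 2.250
Fold change = 2^(−2.250) = 0.2102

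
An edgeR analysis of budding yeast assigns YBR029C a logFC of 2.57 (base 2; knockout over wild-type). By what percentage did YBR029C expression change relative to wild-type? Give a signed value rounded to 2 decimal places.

493.81%

Fold change = 2^(2.57) = 5.9381
Percent change = (FC − 1) × 100% = (5.9381 − 1) × 100 = 493.81%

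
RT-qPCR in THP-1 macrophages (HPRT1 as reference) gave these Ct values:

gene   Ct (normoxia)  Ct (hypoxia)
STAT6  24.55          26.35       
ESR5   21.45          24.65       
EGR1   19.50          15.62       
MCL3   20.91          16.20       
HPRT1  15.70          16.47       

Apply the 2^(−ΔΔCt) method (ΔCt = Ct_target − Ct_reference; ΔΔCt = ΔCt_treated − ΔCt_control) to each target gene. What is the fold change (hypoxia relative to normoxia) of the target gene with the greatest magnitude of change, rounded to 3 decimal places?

44.632

STAT6: ΔΔCt = (26.35−16.47) − (24.55−15.70) = 9.88 − 8.85 = 1.03; fold change = 2^-1.03 = 0.490
ESR5: ΔΔCt = (24.65−16.47) − (21.45−15.70) = 8.18 − 5.75 = 2.43; fold change = 2^-2.43 = 0.186
EGR1: ΔΔCt = (15.62−16.47) − (19.50−15.70) = -0.85 − 3.80 = -4.65; fold change = 2^4.65 = 25.107
MCL3: ΔΔCt = (16.20−16.47) − (20.91−15.70) = -0.27 − 5.21 = -5.48; fold change = 2^5.48 = 44.632
MCL3 has the largest |ΔΔCt| = 5.48.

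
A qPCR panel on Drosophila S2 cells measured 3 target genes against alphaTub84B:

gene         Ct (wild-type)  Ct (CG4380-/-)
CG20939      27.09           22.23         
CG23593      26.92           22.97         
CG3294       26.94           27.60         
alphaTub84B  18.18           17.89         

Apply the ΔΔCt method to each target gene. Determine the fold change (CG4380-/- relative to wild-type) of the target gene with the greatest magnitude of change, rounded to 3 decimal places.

23.752

CG20939: ΔΔCt = (22.23−17.89) − (27.09−18.18) = 4.34 − 8.91 = -4.57; fold change = 2^4.57 = 23.752
CG23593: ΔΔCt = (22.97−17.89) − (26.92−18.18) = 5.08 − 8.74 = -3.66; fold change = 2^3.66 = 12.641
CG3294: ΔΔCt = (27.60−17.89) − (26.94−18.18) = 9.71 − 8.76 = 0.95; fold change = 2^-0.95 = 0.518
CG20939 has the largest |ΔΔCt| = 4.57.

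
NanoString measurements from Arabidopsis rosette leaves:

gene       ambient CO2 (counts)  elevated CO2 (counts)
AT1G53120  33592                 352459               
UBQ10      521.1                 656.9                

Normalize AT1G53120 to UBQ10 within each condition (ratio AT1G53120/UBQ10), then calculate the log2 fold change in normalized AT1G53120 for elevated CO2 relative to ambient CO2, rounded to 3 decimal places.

AT1G53120/UBQ10 (ambient CO2) = 33592 / 521.1 = 64.464
AT1G53120/UBQ10 (elevated CO2) = 352459 / 656.9 = 536.55
Fold change = 536.55 / 64.464 = 8.3233
log2(8.3233) = 3.0572

3.057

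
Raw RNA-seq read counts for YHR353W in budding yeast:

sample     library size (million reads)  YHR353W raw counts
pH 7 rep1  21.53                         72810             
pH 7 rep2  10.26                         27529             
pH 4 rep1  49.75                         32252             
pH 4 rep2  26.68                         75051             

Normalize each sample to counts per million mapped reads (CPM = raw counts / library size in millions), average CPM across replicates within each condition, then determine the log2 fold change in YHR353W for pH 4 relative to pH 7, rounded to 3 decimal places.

CPM(pH 7 rep1) = 72810 / 21.53 = 3381.7928
CPM(pH 7 rep2) = 27529 / 10.26 = 2683.1384
CPM(pH 4 rep1) = 32252 / 49.75 = 648.2814
CPM(pH 4 rep2) = 75051 / 26.68 = 2813.0060
mean CPM(pH 7) = 3032.4656; mean CPM(pH 4) = 1730.6437
Fold change = 1730.6437 / 3032.4656 = 0.57071
log2(0.57071) = -0.8092

-0.809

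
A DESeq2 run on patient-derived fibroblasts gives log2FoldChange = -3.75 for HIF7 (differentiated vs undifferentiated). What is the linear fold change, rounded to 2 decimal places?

Fold change = 2^(-3.75) = 0.074

0.07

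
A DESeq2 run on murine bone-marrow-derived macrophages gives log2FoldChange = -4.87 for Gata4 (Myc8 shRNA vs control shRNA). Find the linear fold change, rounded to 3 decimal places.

Fold change = 2^(-4.87) = 0.0342

0.034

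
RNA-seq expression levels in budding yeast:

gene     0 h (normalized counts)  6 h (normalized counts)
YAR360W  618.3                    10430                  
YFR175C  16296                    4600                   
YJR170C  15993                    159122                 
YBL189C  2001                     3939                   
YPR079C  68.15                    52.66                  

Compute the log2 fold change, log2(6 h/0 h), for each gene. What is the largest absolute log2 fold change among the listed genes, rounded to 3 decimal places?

4.076

log2(10430/618.3) = 4.076  (YAR360W)
log2(4600/16296) = -1.825  (YFR175C)
log2(159122/15993) = 3.315  (YJR170C)
log2(3939/2001) = 0.977  (YBL189C)
log2(52.66/68.15) = -0.372  (YPR079C)
The largest magnitude belongs to YAR360W.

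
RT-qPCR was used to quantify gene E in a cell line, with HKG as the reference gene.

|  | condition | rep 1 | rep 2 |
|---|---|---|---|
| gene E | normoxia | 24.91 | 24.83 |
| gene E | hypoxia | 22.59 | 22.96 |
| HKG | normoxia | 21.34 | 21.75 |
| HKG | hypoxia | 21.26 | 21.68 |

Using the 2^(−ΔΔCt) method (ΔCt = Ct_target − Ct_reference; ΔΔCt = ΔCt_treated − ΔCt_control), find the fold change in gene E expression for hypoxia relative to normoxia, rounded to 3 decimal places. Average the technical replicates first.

Mean Ct: gene E normoxia 24.870; gene E hypoxia 22.775; HKG normoxia 21.545; HKG hypoxia 21.470
ΔCt(normoxia) = 24.870 − 21.545 = 3.325
ΔCt(hypoxia) = 22.775 − 21.470 = 1.305
ΔΔCt = 1.305 − 3.325 = -2.020
Fold change = 2^(−(-2.020)) = 2^2.020 = 4.0558

4.056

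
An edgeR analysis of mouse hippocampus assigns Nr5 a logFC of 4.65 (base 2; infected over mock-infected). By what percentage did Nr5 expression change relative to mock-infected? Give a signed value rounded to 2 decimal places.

Fold change = 2^(4.65) = 25.1067
Percent change = (FC − 1) × 100% = (25.1067 − 1) × 100 = 2410.67%

2410.67%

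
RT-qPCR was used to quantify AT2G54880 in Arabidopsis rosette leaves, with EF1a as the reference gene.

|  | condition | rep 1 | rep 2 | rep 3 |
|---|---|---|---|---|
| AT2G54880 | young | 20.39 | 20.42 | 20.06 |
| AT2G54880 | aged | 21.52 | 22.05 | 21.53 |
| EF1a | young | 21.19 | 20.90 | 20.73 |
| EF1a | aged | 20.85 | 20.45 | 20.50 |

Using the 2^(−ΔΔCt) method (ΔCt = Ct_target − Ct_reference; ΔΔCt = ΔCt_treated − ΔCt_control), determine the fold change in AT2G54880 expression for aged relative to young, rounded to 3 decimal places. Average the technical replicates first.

Mean Ct: AT2G54880 young 20.290; AT2G54880 aged 21.700; EF1a young 20.940; EF1a aged 20.600
ΔCt(young) = 20.290 − 20.940 = -0.650
ΔCt(aged) = 21.700 − 20.600 = 1.100
ΔΔCt = 1.100 − (-0.650) = 1.750
Fold change = 2^(−1.750) = 0.2973

0.297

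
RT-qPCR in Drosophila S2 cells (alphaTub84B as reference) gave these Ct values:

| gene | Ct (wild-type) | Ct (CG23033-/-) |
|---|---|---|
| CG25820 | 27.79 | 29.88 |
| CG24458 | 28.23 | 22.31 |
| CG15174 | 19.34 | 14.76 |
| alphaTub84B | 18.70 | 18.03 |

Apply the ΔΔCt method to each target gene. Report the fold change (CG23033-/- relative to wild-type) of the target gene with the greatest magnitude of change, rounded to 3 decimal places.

38.055

CG25820: ΔΔCt = (29.88−18.03) − (27.79−18.70) = 11.85 − 9.09 = 2.76; fold change = 2^-2.76 = 0.148
CG24458: ΔΔCt = (22.31−18.03) − (28.23−18.70) = 4.28 − 9.53 = -5.25; fold change = 2^5.25 = 38.055
CG15174: ΔΔCt = (14.76−18.03) − (19.34−18.70) = -3.27 − 0.64 = -3.91; fold change = 2^3.91 = 15.032
CG24458 has the largest |ΔΔCt| = 5.25.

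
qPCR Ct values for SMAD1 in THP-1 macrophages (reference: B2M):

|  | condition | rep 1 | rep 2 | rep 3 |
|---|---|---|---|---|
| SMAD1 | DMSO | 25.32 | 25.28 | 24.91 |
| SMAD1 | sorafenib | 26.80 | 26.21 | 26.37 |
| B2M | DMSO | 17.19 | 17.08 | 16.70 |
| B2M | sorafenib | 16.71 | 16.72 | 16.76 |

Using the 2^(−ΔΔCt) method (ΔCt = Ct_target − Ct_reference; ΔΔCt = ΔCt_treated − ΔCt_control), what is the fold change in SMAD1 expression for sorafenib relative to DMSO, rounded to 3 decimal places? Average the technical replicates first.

0.342

Mean Ct: SMAD1 DMSO 25.170; SMAD1 sorafenib 26.460; B2M DMSO 16.990; B2M sorafenib 16.730
ΔCt(DMSO) = 25.170 − 16.990 = 8.180
ΔCt(sorafenib) = 26.460 − 16.730 = 9.730
ΔΔCt = 9.730 − 8.180 = 1.550
Fold change = 2^(−1.550) = 0.3415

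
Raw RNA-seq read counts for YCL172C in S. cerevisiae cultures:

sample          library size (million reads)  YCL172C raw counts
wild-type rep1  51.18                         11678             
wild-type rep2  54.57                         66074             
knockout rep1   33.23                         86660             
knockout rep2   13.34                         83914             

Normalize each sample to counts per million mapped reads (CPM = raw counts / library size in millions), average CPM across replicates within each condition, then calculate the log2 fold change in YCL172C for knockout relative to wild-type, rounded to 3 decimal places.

2.628

CPM(wild-type rep1) = 11678 / 51.18 = 228.1751
CPM(wild-type rep2) = 66074 / 54.57 = 1210.8118
CPM(knockout rep1) = 86660 / 33.23 = 2607.8844
CPM(knockout rep2) = 83914 / 13.34 = 6290.4048
mean CPM(wild-type) = 719.4934; mean CPM(knockout) = 4449.1446
Fold change = 4449.1446 / 719.4934 = 6.18372
log2(6.18372) = 2.6285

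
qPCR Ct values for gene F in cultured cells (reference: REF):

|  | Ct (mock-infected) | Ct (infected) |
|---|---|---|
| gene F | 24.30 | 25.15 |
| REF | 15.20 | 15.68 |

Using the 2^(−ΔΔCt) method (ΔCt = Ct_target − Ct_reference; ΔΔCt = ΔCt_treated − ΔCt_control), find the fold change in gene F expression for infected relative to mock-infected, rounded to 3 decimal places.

ΔCt(mock-infected) = 24.300 − 15.200 = 9.100
ΔCt(infected) = 25.150 − 15.680 = 9.470
ΔΔCt = 9.470 − 9.100 = 0.370
Fold change = 2^(−0.370) = 0.7738

0.774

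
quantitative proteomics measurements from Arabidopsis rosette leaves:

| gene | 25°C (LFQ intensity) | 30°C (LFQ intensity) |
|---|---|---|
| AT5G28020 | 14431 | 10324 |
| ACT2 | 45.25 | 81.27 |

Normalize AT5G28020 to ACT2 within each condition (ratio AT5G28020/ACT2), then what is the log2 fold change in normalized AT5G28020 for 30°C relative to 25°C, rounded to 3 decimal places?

-1.328

AT5G28020/ACT2 (25°C) = 14431 / 45.25 = 318.92
AT5G28020/ACT2 (30°C) = 10324 / 81.27 = 127.03
Fold change = 127.03 / 318.92 = 0.3983
log2(0.3983) = -1.3280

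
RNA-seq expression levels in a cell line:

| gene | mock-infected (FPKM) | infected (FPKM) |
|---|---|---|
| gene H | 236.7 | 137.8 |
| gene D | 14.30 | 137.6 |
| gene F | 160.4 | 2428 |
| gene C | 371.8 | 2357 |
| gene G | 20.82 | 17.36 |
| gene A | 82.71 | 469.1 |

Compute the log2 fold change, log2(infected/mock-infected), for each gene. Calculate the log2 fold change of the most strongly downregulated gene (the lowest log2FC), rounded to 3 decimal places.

-0.780

log2(137.8/236.7) = -0.780  (gene H)
log2(137.6/14.30) = 3.266  (gene D)
log2(2428/160.4) = 3.920  (gene F)
log2(2357/371.8) = 2.664  (gene C)
log2(17.36/20.82) = -0.262  (gene G)
log2(469.1/82.71) = 2.504  (gene A)
gene H is most strongly downregulated.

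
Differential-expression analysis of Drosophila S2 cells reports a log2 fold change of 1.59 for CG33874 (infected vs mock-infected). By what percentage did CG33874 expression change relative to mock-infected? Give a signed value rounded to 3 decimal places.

Fold change = 2^(1.59) = 3.0105
Percent change = (FC − 1) × 100% = (3.0105 − 1) × 100 = 201.049%

201.049%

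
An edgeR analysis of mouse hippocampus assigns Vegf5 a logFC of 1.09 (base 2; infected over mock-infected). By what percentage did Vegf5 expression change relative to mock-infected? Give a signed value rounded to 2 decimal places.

Fold change = 2^(1.09) = 2.1287
Percent change = (FC − 1) × 100% = (2.1287 − 1) × 100 = 112.87%

112.87%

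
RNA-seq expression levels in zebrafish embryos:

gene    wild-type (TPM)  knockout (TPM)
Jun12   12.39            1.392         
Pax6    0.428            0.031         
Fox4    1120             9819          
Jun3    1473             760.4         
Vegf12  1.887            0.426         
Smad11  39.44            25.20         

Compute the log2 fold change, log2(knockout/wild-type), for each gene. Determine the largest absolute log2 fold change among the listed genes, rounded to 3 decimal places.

log2(1.392/12.39) = -3.154  (Jun12)
log2(0.031/0.428) = -3.787  (Pax6)
log2(9819/1120) = 3.132  (Fox4)
log2(760.4/1473) = -0.954  (Jun3)
log2(0.426/1.887) = -2.147  (Vegf12)
log2(25.20/39.44) = -0.646  (Smad11)
The largest magnitude belongs to Pax6.

3.787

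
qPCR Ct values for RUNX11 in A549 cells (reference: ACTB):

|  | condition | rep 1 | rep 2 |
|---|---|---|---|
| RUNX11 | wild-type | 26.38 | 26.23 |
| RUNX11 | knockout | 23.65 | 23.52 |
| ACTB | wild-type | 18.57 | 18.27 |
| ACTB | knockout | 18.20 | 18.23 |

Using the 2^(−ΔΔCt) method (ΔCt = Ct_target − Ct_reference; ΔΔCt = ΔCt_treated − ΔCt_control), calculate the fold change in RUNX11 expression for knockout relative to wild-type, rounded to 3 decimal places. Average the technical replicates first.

5.716

Mean Ct: RUNX11 wild-type 26.305; RUNX11 knockout 23.585; ACTB wild-type 18.420; ACTB knockout 18.215
ΔCt(wild-type) = 26.305 − 18.420 = 7.885
ΔCt(knockout) = 23.585 − 18.215 = 5.370
ΔΔCt = 5.370 − 7.885 = -2.515
Fold change = 2^(−(-2.515)) = 2^2.515 = 5.7160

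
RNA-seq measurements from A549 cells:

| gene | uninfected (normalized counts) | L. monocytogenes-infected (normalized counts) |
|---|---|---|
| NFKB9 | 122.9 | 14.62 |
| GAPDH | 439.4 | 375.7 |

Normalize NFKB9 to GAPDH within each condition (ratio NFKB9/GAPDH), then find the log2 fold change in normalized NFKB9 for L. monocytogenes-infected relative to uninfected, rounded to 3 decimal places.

NFKB9/GAPDH (uninfected) = 122.9 / 439.4 = 0.2797
NFKB9/GAPDH (L. monocytogenes-infected) = 14.62 / 375.7 = 0.038914
Fold change = 0.038914 / 0.2797 = 0.1391
log2(0.1391) = -2.8455

-2.846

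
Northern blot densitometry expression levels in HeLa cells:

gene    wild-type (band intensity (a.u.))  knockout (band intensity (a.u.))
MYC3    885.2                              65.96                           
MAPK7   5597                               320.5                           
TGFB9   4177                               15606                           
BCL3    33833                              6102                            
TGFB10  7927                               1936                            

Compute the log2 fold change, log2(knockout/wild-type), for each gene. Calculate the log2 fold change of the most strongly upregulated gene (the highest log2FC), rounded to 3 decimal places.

log2(65.96/885.2) = -3.746  (MYC3)
log2(320.5/5597) = -4.126  (MAPK7)
log2(15606/4177) = 1.902  (TGFB9)
log2(6102/33833) = -2.471  (BCL3)
log2(1936/7927) = -2.034  (TGFB10)
TGFB9 is most strongly upregulated.

1.902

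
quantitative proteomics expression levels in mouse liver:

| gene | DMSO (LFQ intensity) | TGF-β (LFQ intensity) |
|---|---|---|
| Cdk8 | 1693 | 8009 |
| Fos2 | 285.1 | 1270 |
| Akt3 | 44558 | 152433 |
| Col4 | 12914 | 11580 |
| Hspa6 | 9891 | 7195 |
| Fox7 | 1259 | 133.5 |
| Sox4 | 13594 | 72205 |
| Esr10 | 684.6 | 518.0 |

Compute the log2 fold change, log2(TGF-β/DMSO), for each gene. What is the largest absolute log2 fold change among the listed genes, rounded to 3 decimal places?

3.237

log2(8009/1693) = 2.242  (Cdk8)
log2(1270/285.1) = 2.155  (Fos2)
log2(152433/44558) = 1.774  (Akt3)
log2(11580/12914) = -0.157  (Col4)
log2(7195/9891) = -0.459  (Hspa6)
log2(133.5/1259) = -3.237  (Fox7)
log2(72205/13594) = 2.409  (Sox4)
log2(518.0/684.6) = -0.402  (Esr10)
The largest magnitude belongs to Fox7.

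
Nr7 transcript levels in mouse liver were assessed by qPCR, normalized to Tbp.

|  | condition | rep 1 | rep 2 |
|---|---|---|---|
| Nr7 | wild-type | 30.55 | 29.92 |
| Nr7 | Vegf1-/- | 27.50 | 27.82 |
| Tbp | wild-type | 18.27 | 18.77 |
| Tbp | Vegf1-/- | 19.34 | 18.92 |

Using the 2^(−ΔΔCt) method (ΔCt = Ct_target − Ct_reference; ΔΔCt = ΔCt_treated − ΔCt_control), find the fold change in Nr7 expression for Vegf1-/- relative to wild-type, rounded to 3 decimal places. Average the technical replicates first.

Mean Ct: Nr7 wild-type 30.235; Nr7 Vegf1-/- 27.660; Tbp wild-type 18.520; Tbp Vegf1-/- 19.130
ΔCt(wild-type) = 30.235 − 18.520 = 11.715
ΔCt(Vegf1-/-) = 27.660 − 19.130 = 8.530
ΔΔCt = 8.530 − 11.715 = -3.185
Fold change = 2^(−(-3.185)) = 2^3.185 = 9.0945

9.095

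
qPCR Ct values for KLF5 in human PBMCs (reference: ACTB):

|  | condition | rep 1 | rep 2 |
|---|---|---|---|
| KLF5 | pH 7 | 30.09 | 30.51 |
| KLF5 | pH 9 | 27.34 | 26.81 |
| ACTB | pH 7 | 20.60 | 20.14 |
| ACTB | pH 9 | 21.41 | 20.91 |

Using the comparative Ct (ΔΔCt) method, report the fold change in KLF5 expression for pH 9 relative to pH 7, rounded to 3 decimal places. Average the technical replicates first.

Mean Ct: KLF5 pH 7 30.300; KLF5 pH 9 27.075; ACTB pH 7 20.370; ACTB pH 9 21.160
ΔCt(pH 7) = 30.300 − 20.370 = 9.930
ΔCt(pH 9) = 27.075 − 21.160 = 5.915
ΔΔCt = 5.915 − 9.930 = -4.015
Fold change = 2^(−(-4.015)) = 2^4.015 = 16.1672

16.167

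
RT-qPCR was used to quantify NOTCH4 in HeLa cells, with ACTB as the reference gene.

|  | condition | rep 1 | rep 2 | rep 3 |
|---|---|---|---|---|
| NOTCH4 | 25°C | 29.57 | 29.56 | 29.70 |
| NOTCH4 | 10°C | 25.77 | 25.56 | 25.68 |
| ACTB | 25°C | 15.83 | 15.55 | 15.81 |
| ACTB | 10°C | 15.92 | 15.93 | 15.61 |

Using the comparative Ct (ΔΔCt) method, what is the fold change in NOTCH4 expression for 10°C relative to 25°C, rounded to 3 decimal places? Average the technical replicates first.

Mean Ct: NOTCH4 25°C 29.610; NOTCH4 10°C 25.670; ACTB 25°C 15.730; ACTB 10°C 15.820
ΔCt(25°C) = 29.610 − 15.730 = 13.880
ΔCt(10°C) = 25.670 − 15.820 = 9.850
ΔΔCt = 9.850 − 13.880 = -4.030
Fold change = 2^(−(-4.030)) = 2^4.030 = 16.3362

16.336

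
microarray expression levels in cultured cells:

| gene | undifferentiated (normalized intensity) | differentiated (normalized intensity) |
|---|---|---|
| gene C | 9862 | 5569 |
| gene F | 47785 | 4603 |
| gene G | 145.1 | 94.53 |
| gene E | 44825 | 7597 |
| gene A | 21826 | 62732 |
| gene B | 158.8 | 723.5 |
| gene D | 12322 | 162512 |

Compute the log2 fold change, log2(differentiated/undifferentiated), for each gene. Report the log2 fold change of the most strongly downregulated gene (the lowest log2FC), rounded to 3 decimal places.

log2(5569/9862) = -0.824  (gene C)
log2(4603/47785) = -3.376  (gene F)
log2(94.53/145.1) = -0.618  (gene G)
log2(7597/44825) = -2.561  (gene E)
log2(62732/21826) = 1.523  (gene A)
log2(723.5/158.8) = 2.188  (gene B)
log2(162512/12322) = 3.721  (gene D)
gene F is most strongly downregulated.

-3.376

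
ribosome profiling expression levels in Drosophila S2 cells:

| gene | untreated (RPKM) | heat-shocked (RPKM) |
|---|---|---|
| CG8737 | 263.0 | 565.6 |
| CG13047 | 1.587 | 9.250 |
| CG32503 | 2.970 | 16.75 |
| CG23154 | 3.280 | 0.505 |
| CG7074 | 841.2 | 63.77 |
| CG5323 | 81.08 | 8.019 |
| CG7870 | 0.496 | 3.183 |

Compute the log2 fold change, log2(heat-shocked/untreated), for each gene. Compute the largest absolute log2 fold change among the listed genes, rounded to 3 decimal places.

log2(565.6/263.0) = 1.105  (CG8737)
log2(9.250/1.587) = 2.543  (CG13047)
log2(16.75/2.970) = 2.496  (CG32503)
log2(0.505/3.280) = -2.699  (CG23154)
log2(63.77/841.2) = -3.721  (CG7074)
log2(8.019/81.08) = -3.338  (CG5323)
log2(3.183/0.496) = 2.682  (CG7870)
The largest magnitude belongs to CG7074.

3.721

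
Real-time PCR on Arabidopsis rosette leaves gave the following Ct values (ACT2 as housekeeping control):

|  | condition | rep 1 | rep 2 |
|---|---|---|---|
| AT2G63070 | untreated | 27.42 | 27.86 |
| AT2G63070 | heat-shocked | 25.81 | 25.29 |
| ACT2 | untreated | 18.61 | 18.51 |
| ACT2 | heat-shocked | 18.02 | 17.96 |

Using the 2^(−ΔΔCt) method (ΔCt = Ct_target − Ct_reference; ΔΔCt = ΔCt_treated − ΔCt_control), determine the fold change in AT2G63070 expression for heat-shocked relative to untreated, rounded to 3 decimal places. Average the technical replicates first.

Mean Ct: AT2G63070 untreated 27.640; AT2G63070 heat-shocked 25.550; ACT2 untreated 18.560; ACT2 heat-shocked 17.990
ΔCt(untreated) = 27.640 − 18.560 = 9.080
ΔCt(heat-shocked) = 25.550 − 17.990 = 7.560
ΔΔCt = 7.560 − 9.080 = -1.520
Fold change = 2^(−(-1.520)) = 2^1.520 = 2.8679

2.868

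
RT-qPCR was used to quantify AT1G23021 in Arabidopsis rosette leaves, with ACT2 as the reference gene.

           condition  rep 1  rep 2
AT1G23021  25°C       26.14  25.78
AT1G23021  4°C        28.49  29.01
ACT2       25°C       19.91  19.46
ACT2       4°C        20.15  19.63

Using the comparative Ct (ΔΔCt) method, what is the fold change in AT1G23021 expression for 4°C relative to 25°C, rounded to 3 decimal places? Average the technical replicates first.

Mean Ct: AT1G23021 25°C 25.960; AT1G23021 4°C 28.750; ACT2 25°C 19.685; ACT2 4°C 19.890
ΔCt(25°C) = 25.960 − 19.685 = 6.275
ΔCt(4°C) = 28.750 − 19.890 = 8.860
ΔΔCt = 8.860 − 6.275 = 2.585
Fold change = 2^(−2.585) = 0.1667

0.167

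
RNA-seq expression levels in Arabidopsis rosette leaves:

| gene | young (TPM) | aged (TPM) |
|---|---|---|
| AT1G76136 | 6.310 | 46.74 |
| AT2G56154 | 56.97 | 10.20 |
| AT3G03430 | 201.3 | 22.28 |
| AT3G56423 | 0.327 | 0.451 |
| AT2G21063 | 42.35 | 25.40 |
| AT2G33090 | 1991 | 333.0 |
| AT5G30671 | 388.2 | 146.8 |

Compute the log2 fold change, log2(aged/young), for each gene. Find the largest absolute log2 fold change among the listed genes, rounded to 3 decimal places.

log2(46.74/6.310) = 2.889  (AT1G76136)
log2(10.20/56.97) = -2.482  (AT2G56154)
log2(22.28/201.3) = -3.176  (AT3G03430)
log2(0.451/0.327) = 0.464  (AT3G56423)
log2(25.40/42.35) = -0.738  (AT2G21063)
log2(333.0/1991) = -2.580  (AT2G33090)
log2(146.8/388.2) = -1.403  (AT5G30671)
The largest magnitude belongs to AT3G03430.

3.176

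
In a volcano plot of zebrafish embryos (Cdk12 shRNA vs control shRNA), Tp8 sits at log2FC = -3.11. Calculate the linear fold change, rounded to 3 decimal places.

0.116

Fold change = 2^(-3.11) = 0.1158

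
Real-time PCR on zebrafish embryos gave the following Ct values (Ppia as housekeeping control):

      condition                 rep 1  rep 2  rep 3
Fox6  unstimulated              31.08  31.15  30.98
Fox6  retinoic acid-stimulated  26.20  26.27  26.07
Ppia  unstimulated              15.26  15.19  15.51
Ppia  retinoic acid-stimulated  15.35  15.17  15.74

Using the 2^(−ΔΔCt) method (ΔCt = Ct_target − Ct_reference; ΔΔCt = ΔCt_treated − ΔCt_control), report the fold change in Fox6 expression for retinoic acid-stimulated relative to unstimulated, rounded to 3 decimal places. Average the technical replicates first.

Mean Ct: Fox6 unstimulated 31.070; Fox6 retinoic acid-stimulated 26.180; Ppia unstimulated 15.320; Ppia retinoic acid-stimulated 15.420
ΔCt(unstimulated) = 31.070 − 15.320 = 15.750
ΔCt(retinoic acid-stimulated) = 26.180 − 15.420 = 10.760
ΔΔCt = 10.760 − 15.750 = -4.990
Fold change = 2^(−(-4.990)) = 2^4.990 = 31.7790

31.779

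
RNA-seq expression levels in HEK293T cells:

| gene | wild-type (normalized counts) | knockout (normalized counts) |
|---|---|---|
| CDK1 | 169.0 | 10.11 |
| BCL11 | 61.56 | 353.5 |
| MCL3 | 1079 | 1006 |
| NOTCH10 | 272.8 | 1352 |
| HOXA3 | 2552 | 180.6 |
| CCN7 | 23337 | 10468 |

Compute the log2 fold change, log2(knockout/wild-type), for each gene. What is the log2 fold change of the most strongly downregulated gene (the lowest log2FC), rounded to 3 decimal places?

log2(10.11/169.0) = -4.063  (CDK1)
log2(353.5/61.56) = 2.522  (BCL11)
log2(1006/1079) = -0.101  (MCL3)
log2(1352/272.8) = 2.309  (NOTCH10)
log2(180.6/2552) = -3.821  (HOXA3)
log2(10468/23337) = -1.157  (CCN7)
CDK1 is most strongly downregulated.

-4.063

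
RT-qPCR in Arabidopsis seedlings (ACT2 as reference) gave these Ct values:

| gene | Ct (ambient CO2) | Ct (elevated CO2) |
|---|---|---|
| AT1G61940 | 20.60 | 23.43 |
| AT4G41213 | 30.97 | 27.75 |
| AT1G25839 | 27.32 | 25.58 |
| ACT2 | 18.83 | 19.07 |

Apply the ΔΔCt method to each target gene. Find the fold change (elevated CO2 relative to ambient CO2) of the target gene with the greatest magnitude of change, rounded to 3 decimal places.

11.004

AT1G61940: ΔΔCt = (23.43−19.07) − (20.60−18.83) = 4.36 − 1.77 = 2.59; fold change = 2^-2.59 = 0.166
AT4G41213: ΔΔCt = (27.75−19.07) − (30.97−18.83) = 8.68 − 12.14 = -3.46; fold change = 2^3.46 = 11.004
AT1G25839: ΔΔCt = (25.58−19.07) − (27.32−18.83) = 6.51 − 8.49 = -1.98; fold change = 2^1.98 = 3.945
AT4G41213 has the largest |ΔΔCt| = 3.46.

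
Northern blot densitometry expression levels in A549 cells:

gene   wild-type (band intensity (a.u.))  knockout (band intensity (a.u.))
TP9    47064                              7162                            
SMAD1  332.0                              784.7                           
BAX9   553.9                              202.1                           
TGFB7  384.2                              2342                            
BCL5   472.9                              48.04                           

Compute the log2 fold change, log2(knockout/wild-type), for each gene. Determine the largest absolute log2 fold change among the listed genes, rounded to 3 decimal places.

3.299

log2(7162/47064) = -2.716  (TP9)
log2(784.7/332.0) = 1.241  (SMAD1)
log2(202.1/553.9) = -1.455  (BAX9)
log2(2342/384.2) = 2.608  (TGFB7)
log2(48.04/472.9) = -3.299  (BCL5)
The largest magnitude belongs to BCL5.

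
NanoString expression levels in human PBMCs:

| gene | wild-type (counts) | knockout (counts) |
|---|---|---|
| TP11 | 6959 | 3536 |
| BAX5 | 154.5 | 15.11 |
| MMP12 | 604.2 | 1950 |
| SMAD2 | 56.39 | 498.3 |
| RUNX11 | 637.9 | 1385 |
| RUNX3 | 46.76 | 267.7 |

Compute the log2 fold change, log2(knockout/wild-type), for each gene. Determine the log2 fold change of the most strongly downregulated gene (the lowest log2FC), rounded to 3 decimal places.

log2(3536/6959) = -0.977  (TP11)
log2(15.11/154.5) = -3.354  (BAX5)
log2(1950/604.2) = 1.690  (MMP12)
log2(498.3/56.39) = 3.144  (SMAD2)
log2(1385/637.9) = 1.118  (RUNX11)
log2(267.7/46.76) = 2.517  (RUNX3)
BAX5 is most strongly downregulated.

-3.354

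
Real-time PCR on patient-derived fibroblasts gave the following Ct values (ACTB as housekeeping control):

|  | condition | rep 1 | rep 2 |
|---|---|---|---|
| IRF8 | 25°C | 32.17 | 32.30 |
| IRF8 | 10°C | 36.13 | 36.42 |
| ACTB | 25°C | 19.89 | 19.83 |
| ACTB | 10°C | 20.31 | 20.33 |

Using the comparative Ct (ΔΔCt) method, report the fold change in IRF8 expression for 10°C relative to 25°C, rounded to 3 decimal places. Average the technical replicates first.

0.084

Mean Ct: IRF8 25°C 32.235; IRF8 10°C 36.275; ACTB 25°C 19.860; ACTB 10°C 20.320
ΔCt(25°C) = 32.235 − 19.860 = 12.375
ΔCt(10°C) = 36.275 − 20.320 = 15.955
ΔΔCt = 15.955 − 12.375 = 3.580
Fold change = 2^(−3.580) = 0.0836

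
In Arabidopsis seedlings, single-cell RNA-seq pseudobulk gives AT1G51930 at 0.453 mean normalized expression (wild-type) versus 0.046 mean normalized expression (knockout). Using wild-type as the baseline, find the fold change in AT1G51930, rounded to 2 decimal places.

Fold change = 0.046 / 0.453 = 0.102
AT1G51930 is downregulated.

0.10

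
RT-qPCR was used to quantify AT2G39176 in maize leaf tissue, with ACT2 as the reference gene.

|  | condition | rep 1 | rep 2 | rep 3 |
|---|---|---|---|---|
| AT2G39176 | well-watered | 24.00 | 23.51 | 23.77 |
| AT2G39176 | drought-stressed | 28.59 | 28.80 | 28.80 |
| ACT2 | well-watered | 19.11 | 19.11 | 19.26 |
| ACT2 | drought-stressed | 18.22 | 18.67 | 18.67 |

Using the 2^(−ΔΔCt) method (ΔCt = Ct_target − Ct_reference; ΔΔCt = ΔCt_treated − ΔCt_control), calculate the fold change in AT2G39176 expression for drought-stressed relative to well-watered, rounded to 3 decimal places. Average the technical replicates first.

Mean Ct: AT2G39176 well-watered 23.760; AT2G39176 drought-stressed 28.730; ACT2 well-watered 19.160; ACT2 drought-stressed 18.520
ΔCt(well-watered) = 23.760 − 19.160 = 4.600
ΔCt(drought-stressed) = 28.730 − 18.520 = 10.210
ΔΔCt = 10.210 − 4.600 = 5.610
Fold change = 2^(−5.610) = 0.0205

0.020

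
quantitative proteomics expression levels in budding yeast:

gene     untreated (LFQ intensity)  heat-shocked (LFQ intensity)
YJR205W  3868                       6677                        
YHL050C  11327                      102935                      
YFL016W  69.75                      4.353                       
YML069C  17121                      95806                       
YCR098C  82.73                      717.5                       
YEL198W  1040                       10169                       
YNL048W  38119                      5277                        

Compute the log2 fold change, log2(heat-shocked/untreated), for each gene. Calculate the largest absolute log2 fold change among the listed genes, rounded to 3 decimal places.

4.002

log2(6677/3868) = 0.788  (YJR205W)
log2(102935/11327) = 3.184  (YHL050C)
log2(4.353/69.75) = -4.002  (YFL016W)
log2(95806/17121) = 2.484  (YML069C)
log2(717.5/82.73) = 3.116  (YCR098C)
log2(10169/1040) = 3.290  (YEL198W)
log2(5277/38119) = -2.853  (YNL048W)
The largest magnitude belongs to YFL016W.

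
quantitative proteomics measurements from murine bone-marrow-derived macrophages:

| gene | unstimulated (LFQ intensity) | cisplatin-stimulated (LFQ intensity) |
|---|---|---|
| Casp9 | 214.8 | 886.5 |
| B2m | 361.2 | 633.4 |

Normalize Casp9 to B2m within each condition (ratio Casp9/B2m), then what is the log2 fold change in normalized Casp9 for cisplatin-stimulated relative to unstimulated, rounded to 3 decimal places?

1.235

Casp9/B2m (unstimulated) = 214.8 / 361.2 = 0.59468
Casp9/B2m (cisplatin-stimulated) = 886.5 / 633.4 = 1.3996
Fold change = 1.3996 / 0.59468 = 2.3535
log2(2.3535) = 1.2348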